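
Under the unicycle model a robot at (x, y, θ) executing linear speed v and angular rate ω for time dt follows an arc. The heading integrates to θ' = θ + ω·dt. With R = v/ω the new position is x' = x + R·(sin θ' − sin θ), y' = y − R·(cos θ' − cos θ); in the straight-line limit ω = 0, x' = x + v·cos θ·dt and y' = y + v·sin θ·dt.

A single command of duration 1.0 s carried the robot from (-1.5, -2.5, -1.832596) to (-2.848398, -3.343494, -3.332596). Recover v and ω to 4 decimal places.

Δθ = -3.332596 − -1.832596 = -1.500000
ω = Δθ/dt = -1.500000/1.0 = -1.5000
R = Δx/(sin θ' − sin θ) = -1.1667
v = R·ω = -1.1667·-1.5000 = 1.7500

v = 1.7500, ω = -1.5000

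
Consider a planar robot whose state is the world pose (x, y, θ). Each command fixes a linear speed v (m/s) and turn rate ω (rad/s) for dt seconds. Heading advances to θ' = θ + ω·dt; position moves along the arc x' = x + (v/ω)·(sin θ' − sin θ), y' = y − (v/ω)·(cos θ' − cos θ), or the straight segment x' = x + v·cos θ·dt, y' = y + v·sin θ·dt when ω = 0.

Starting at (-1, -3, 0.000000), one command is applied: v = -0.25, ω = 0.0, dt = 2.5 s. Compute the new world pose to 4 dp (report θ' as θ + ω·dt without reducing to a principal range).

θ' = 0.0000 + 0.0·2.5 = 0.0000
ω = 0 → straight: x' = -1 + -0.25·cos(0.0000)·2.5 = -1.6250
y' = -3 + -0.25·sin(0.0000)·2.5 = -3.0000

(-1.6250, -3.0000, 0.0000)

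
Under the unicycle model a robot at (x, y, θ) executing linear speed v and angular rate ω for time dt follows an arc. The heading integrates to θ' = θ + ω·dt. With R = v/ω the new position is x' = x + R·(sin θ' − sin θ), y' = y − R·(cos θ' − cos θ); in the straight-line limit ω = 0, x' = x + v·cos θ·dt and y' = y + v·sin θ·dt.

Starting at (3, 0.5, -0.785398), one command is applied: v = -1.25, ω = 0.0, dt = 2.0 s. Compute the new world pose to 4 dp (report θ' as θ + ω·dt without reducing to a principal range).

θ' = -0.7854 + 0.0·2.0 = -0.7854
ω = 0 → straight: x' = 3 + -1.25·cos(-0.7854)·2.0 = 1.2322
y' = 0.5 + -1.25·sin(-0.7854)·2.0 = 2.2678

(1.2322, 2.2678, -0.7854)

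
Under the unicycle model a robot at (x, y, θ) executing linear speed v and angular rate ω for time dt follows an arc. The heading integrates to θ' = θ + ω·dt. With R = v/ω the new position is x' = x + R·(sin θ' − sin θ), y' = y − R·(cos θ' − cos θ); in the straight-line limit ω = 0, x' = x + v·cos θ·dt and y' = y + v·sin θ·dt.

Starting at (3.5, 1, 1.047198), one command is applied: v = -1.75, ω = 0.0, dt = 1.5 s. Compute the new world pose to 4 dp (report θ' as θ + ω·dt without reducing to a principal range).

(2.1875, -1.2733, 1.0472)

θ' = 1.0472 + 0.0·1.5 = 1.0472
ω = 0 → straight: x' = 3.5 + -1.75·cos(1.0472)·1.5 = 2.1875
y' = 1 + -1.75·sin(1.0472)·1.5 = -1.2733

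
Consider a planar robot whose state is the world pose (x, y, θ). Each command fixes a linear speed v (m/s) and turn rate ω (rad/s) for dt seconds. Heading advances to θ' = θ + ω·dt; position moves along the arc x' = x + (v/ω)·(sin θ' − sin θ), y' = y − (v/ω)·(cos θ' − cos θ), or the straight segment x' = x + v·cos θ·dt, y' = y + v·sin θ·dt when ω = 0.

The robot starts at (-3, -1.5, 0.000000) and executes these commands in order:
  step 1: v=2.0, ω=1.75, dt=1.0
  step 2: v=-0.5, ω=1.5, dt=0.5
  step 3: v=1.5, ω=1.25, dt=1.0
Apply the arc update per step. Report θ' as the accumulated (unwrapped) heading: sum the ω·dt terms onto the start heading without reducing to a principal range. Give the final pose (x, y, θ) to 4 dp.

(-3.1510, -0.3378, 3.7500)

step 1: θ'=1.7500 (R=1.1429) → pose (-1.8754, -0.1534, 1.7500)
step 2: θ'=2.5000 (R=-0.3333) → pose (-1.7469, -0.3611, 2.5000)
step 3: θ'=3.7500 (R=1.2000) → pose (-3.1510, -0.3378, 3.7500)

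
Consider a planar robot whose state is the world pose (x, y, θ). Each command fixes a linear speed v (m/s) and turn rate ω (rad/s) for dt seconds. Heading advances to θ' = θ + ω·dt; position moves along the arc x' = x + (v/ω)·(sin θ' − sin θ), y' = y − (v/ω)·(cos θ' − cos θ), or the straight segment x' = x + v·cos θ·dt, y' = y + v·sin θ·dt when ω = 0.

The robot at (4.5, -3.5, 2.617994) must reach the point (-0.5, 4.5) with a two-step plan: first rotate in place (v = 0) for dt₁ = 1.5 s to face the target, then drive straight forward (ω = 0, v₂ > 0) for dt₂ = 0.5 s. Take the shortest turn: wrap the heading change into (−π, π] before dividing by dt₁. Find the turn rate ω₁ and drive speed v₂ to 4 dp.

heading to target = atan2(4.5−-3.5, -0.5−4.5) = 2.1294
Δθ = wrap(2.1294 − 2.6180) = -0.4886; ω₁ = Δθ/dt₁ = -0.3257
distance = √((-0.5−4.5)² + (4.5−-3.5)²) = 9.4340; v₂ = distance/dt₂ = 18.8680

ω₁ = -0.3257, v₂ = 18.8680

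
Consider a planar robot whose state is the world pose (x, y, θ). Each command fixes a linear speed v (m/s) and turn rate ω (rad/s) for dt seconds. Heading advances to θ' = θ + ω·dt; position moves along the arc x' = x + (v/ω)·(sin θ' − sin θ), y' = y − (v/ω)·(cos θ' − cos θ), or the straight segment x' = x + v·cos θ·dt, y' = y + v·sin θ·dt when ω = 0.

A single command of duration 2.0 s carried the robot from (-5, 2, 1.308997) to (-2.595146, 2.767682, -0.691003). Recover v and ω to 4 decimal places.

v = 1.5000, ω = -1.0000

Δθ = -0.691003 − 1.308997 = -2.000000
ω = Δθ/dt = -2.000000/2.0 = -1.0000
R = Δx/(sin θ' − sin θ) = -1.5000
v = R·ω = -1.5000·-1.0000 = 1.5000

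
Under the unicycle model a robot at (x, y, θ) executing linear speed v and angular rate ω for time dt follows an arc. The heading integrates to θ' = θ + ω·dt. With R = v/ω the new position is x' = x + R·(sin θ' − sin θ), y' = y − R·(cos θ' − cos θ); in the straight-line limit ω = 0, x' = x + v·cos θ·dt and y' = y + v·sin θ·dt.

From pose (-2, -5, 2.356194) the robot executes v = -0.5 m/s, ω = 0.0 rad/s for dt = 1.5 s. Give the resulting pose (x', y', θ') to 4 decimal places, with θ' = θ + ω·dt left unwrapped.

θ' = 2.3562 + 0.0·1.5 = 2.3562
ω = 0 → straight: x' = -2 + -0.5·cos(2.3562)·1.5 = -1.4697
y' = -5 + -0.5·sin(2.3562)·1.5 = -5.5303

(-1.4697, -5.5303, 2.3562)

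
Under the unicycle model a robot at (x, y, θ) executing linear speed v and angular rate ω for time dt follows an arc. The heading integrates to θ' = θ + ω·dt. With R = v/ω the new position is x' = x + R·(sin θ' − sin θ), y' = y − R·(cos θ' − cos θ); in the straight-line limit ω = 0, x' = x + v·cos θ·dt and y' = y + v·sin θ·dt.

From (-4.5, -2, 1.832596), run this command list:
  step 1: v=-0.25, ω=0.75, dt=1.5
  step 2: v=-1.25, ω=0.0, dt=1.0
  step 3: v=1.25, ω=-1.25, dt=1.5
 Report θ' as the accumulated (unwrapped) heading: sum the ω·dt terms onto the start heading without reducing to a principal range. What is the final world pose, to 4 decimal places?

step 1: θ'=2.9576 (R=-0.3333) → pose (-4.2390, -2.2414, 2.9576)
step 2: θ'=2.9576 (straight) → pose (-3.0101, -2.4701, 2.9576)
step 3: θ'=1.0826 (R=-1.0000) → pose (-3.7103, -1.0180, 1.0826)

(-3.7103, -1.0180, 1.0826)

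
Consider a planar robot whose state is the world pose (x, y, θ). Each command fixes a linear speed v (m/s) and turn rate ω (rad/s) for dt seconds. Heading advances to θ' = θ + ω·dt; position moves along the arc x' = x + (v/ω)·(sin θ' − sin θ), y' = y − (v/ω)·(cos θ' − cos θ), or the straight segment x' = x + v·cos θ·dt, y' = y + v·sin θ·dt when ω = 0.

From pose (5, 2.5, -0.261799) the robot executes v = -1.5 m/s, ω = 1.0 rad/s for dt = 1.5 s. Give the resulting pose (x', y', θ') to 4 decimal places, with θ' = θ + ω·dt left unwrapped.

(3.1940, 1.5409, 1.2382)

θ' = -0.2618 + 1.0·1.5 = 1.2382
R = v/ω = -1.5/1.0 = -1.5000
x' = 5 + -1.5000·(sin 1.2382 − sin -0.2618) = 3.1940
y' = 2.5 − -1.5000·(cos 1.2382 − cos -0.2618) = 1.5409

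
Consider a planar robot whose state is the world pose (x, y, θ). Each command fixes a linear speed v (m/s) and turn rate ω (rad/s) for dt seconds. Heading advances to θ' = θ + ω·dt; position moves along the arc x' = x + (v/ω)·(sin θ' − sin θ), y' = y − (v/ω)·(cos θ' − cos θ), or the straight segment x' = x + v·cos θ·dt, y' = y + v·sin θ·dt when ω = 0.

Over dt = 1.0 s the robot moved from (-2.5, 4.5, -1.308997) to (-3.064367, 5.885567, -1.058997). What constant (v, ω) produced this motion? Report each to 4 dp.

Δθ = -1.058997 − -1.308997 = 0.250000
ω = Δθ/dt = 0.250000/1.0 = 0.2500
R = −Δy/(cos θ' − cos θ) = -6.0000
v = R·ω = -6.0000·0.2500 = -1.5000

v = -1.5000, ω = 0.2500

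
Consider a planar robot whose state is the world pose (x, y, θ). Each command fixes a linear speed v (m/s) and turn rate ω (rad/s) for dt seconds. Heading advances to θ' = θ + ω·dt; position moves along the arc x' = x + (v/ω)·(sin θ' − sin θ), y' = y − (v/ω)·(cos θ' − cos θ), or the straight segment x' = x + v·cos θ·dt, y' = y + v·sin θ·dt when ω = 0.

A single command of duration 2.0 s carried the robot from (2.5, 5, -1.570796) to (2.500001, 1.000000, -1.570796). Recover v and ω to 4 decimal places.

v = 2.0000, ω = 0.0000

Δθ = -1.570796 − -1.570796 = 0.000000
ω = Δθ/dt = 0.000000/2.0 = 0.0000
ω = 0 → v = (Δx·cos θ + Δy·sin θ)/dt = 2.0000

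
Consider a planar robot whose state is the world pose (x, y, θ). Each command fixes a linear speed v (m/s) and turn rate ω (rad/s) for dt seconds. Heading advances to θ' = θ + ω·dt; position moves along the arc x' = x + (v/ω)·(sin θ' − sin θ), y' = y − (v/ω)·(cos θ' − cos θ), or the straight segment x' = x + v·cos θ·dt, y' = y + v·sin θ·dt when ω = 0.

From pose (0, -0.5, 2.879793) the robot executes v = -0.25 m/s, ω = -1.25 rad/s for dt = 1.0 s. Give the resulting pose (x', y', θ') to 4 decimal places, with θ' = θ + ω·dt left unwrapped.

(0.1479, -0.6814, 1.6298)

θ' = 2.8798 + -1.25·1.0 = 1.6298
R = v/ω = -0.25/-1.25 = 0.2000
x' = 0 + 0.2000·(sin 1.6298 − sin 2.8798) = 0.1479
y' = -0.5 − 0.2000·(cos 1.6298 − cos 2.8798) = -0.6814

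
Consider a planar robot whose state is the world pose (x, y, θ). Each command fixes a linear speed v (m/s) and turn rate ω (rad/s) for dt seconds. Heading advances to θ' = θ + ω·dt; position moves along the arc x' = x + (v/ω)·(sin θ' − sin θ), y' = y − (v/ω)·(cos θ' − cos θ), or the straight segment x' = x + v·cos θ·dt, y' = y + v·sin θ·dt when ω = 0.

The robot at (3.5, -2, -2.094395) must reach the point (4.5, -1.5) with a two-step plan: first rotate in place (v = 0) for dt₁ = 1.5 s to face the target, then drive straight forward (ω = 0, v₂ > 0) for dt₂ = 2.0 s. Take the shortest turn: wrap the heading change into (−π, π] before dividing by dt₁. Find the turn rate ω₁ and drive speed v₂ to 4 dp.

ω₁ = 1.7054, v₂ = 0.5590

heading to target = atan2(-1.5−-2, 4.5−3.5) = 0.4636
Δθ = wrap(0.4636 − -2.0944) = 2.5580; ω₁ = Δθ/dt₁ = 1.7054
distance = √((4.5−3.5)² + (-1.5−-2)²) = 1.1180; v₂ = distance/dt₂ = 0.5590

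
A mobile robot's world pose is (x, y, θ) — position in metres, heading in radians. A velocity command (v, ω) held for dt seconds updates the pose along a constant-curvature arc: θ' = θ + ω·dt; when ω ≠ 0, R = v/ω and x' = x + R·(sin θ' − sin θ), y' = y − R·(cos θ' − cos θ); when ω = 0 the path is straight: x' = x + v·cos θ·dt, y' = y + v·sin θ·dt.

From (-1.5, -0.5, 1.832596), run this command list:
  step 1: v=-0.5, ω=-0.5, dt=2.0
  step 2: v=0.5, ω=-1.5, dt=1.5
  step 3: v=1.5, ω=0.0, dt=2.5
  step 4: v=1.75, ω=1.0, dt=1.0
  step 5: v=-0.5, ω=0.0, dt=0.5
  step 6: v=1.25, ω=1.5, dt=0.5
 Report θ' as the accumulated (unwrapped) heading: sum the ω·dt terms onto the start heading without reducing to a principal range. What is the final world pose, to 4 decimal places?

(0.8241, -6.5680, 0.3326)

step 1: θ'=0.8326 (R=1.0000) → pose (-1.7262, -1.4318, 0.8326)
step 2: θ'=-1.4174 (R=-0.3333) → pose (-1.1503, -1.6052, -1.4174)
step 3: θ'=-1.4174 (straight) → pose (-0.5773, -5.3111, -1.4174)
step 4: θ'=-0.4174 (R=1.7500) → pose (0.4427, -6.6435, -0.4174)
step 5: θ'=-0.4174 (straight) → pose (0.2142, -6.5422, -0.4174)
step 6: θ'=0.3326 (R=0.8333) → pose (0.8241, -6.5680, 0.3326)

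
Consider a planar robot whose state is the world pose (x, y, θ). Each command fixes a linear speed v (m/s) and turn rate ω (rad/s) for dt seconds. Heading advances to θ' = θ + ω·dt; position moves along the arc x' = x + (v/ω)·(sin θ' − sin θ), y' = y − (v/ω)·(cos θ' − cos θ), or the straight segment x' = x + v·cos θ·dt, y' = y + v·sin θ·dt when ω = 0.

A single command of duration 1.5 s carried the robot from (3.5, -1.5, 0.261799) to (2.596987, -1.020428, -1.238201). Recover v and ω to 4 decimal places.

v = -0.7500, ω = -1.0000

Δθ = -1.238201 − 0.261799 = -1.500000
ω = Δθ/dt = -1.500000/1.5 = -1.0000
R = Δx/(sin θ' − sin θ) = 0.7500
v = R·ω = 0.7500·-1.0000 = -0.7500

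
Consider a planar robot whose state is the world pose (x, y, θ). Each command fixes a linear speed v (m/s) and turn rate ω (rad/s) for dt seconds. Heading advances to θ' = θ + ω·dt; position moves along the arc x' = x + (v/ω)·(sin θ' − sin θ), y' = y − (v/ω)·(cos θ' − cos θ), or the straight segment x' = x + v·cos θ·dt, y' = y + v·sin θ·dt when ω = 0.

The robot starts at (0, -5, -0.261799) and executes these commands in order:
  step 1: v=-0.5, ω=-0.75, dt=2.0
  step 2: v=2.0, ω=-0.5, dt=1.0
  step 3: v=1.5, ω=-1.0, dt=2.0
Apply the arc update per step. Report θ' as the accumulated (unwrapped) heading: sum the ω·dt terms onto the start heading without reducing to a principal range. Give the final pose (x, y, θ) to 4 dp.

step 1: θ'=-1.7618 (R=0.6667) → pose (-0.4820, -4.2295, -1.7618)
step 2: θ'=-2.2618 (R=-4.0000) → pose (-1.3268, -6.0194, -2.2618)
step 3: θ'=-4.2618 (R=-1.5000) → pose (-3.8330, -5.7166, -4.2618)

(-3.8330, -5.7166, -4.2618)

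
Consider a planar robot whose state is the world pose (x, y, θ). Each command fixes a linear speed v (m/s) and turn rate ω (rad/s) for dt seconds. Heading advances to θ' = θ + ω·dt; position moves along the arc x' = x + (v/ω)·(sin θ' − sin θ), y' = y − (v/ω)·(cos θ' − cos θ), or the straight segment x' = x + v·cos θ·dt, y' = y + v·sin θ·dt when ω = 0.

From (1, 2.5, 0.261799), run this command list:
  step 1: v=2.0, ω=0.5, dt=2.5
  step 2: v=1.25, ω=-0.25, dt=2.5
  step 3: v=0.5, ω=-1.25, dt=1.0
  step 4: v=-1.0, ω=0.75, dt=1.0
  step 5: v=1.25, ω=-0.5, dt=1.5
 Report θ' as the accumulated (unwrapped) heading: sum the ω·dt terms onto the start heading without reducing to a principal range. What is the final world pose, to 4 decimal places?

step 1: θ'=1.5118 (R=4.0000) → pose (3.9578, 6.1279, 1.5118)
step 2: θ'=0.8868 (R=-5.0000) → pose (5.0738, 8.9925, 0.8868)
step 3: θ'=-0.3632 (R=-0.4000) → pose (5.5259, 9.1137, -0.3632)
step 4: θ'=0.3868 (R=-1.3333) → pose (4.5493, 9.1021, 0.3868)
step 5: θ'=-0.3632 (R=-2.5000) → pose (6.3805, 9.1237, -0.3632)

(6.3805, 9.1237, -0.3632)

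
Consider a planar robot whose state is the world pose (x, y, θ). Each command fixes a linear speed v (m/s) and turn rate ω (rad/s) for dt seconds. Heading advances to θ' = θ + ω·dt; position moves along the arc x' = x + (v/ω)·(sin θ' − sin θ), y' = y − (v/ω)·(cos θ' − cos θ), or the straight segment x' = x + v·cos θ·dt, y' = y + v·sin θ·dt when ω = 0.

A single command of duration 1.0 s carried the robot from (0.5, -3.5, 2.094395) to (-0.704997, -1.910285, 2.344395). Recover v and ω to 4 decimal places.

v = 2.0000, ω = 0.2500

Δθ = 2.344395 − 2.094395 = 0.250000
ω = Δθ/dt = 0.250000/1.0 = 0.2500
R = −Δy/(cos θ' − cos θ) = 8.0000
v = R·ω = 8.0000·0.2500 = 2.0000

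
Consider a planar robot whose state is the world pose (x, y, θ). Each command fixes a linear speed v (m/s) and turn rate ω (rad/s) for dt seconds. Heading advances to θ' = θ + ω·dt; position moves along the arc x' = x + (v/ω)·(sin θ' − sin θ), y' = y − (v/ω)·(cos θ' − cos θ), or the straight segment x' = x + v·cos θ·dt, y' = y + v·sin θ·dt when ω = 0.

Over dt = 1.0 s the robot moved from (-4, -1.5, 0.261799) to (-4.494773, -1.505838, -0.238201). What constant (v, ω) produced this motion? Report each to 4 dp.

Δθ = -0.238201 − 0.261799 = -0.500000
ω = Δθ/dt = -0.500000/1.0 = -0.5000
R = Δx/(sin θ' − sin θ) = 1.0000
v = R·ω = 1.0000·-0.5000 = -0.5000

v = -0.5000, ω = -0.5000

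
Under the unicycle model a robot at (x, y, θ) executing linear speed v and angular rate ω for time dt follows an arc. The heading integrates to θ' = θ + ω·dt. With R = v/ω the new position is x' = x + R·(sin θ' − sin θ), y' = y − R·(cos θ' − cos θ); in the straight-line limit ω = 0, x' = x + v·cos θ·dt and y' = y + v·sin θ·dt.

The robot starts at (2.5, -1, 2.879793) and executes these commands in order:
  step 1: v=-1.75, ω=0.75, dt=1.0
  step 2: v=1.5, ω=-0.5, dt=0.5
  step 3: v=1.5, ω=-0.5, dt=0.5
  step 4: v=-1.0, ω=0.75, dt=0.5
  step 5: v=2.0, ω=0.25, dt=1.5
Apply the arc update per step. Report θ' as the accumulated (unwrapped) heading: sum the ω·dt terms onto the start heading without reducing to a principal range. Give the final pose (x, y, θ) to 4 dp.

(0.7037, -2.6310, 3.8798)

step 1: θ'=3.6298 (R=-2.3333) → pose (4.1983, -0.8069, 3.6298)
step 2: θ'=3.3798 (R=-3.0000) → pose (3.4991, -1.0727, 3.3798)
step 3: θ'=3.1298 (R=-3.0000) → pose (2.7558, -1.1572, 3.1298)
step 4: θ'=3.5048 (R=-1.3333) → pose (3.2452, -1.0703, 3.5048)
step 5: θ'=3.8798 (R=8.0000) → pose (0.7037, -2.6310, 3.8798)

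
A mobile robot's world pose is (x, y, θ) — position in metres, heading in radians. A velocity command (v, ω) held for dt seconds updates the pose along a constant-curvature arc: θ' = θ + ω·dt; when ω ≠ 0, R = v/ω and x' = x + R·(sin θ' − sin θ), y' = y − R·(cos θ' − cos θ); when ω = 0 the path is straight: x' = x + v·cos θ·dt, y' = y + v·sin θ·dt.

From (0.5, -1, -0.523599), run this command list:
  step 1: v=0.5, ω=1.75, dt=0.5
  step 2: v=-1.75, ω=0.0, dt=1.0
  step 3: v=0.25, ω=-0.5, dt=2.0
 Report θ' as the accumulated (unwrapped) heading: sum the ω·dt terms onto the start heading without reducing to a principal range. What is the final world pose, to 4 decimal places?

step 1: θ'=0.3514 (R=0.2857) → pose (0.7412, -1.0208, 0.3514)
step 2: θ'=0.3514 (straight) → pose (-0.9019, -1.6232, 0.3514)
step 3: θ'=-0.6486 (R=-0.5000) → pose (-0.4277, -1.6942, -0.6486)

(-0.4277, -1.6942, -0.6486)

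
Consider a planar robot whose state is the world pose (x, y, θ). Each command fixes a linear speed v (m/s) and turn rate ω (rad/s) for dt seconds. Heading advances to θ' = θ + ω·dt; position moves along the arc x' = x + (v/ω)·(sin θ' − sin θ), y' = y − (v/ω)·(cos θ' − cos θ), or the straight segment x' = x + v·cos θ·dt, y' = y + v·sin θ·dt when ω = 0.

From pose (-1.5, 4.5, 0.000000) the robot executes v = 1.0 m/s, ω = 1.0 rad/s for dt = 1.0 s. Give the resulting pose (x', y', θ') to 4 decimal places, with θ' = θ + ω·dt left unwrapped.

(-0.6585, 4.9597, 1.0000)

θ' = 0.0000 + 1.0·1.0 = 1.0000
R = v/ω = 1.0/1.0 = 1.0000
x' = -1.5 + 1.0000·(sin 1.0000 − sin 0.0000) = -0.6585
y' = 4.5 − 1.0000·(cos 1.0000 − cos 0.0000) = 4.9597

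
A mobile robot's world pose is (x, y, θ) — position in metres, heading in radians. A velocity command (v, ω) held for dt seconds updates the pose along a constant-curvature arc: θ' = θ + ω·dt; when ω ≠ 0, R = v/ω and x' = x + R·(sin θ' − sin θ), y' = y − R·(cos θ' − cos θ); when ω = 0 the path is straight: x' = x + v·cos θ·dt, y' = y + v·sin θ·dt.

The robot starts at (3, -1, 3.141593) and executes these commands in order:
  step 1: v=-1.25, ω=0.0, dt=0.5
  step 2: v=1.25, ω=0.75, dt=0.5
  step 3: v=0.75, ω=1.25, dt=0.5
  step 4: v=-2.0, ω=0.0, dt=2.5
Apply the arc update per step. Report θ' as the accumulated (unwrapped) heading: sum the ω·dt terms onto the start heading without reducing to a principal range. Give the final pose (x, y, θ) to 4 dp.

(5.4309, 2.8574, 4.1416)

step 1: θ'=3.1416 (straight) → pose (3.6250, -1.0000, 3.1416)
step 2: θ'=3.5166 (R=1.6667) → pose (3.0145, -1.1158, 3.5166)
step 3: θ'=4.1416 (R=0.6000) → pose (2.7294, -1.3499, 4.1416)
step 4: θ'=4.1416 (straight) → pose (5.4309, 2.8574, 4.1416)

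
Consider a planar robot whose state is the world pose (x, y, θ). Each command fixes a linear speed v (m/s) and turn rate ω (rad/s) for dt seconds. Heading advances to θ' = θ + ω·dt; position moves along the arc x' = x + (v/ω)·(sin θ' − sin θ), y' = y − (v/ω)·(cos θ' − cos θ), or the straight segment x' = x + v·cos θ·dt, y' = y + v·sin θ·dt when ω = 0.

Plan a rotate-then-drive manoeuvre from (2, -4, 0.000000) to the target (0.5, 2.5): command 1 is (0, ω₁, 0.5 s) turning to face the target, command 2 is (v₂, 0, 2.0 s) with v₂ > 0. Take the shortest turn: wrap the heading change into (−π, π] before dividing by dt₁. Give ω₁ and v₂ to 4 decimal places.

heading to target = atan2(2.5−-4, 0.5−2) = 1.7976
Δθ = wrap(1.7976 − 0.0000) = 1.7976; ω₁ = Δθ/dt₁ = 3.5952
distance = √((0.5−2)² + (2.5−-4)²) = 6.6708; v₂ = distance/dt₂ = 3.3354

ω₁ = 3.5952, v₂ = 3.3354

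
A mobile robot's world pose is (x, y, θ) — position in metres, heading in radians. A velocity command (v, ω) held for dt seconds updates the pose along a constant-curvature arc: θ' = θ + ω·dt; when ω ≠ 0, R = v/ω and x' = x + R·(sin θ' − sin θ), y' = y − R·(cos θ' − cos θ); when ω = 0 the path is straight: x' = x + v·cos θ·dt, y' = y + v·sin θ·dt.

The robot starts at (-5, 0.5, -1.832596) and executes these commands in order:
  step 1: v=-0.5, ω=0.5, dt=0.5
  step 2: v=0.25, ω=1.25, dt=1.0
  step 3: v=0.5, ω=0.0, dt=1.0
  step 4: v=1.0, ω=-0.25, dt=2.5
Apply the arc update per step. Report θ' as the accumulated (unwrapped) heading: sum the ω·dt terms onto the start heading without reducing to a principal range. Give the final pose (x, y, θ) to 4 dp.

(-2.3935, -1.0865, -0.9576)

step 1: θ'=-1.5826 (R=-1.0000) → pose (-4.9660, 0.7470, -1.5826)
step 2: θ'=-0.3326 (R=0.2000) → pose (-4.8313, 0.5556, -0.3326)
step 3: θ'=-0.3326 (straight) → pose (-4.3587, 0.3924, -0.3326)
step 4: θ'=-0.9576 (R=-4.0000) → pose (-2.3935, -1.0865, -0.9576)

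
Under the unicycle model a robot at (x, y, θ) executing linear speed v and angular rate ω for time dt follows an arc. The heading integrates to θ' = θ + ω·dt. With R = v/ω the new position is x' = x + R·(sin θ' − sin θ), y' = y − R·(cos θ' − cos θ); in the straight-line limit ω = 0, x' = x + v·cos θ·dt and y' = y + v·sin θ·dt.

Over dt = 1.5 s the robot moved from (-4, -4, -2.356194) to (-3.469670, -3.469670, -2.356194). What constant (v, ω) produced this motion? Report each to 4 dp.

Δθ = -2.356194 − -2.356194 = 0.000000
ω = Δθ/dt = 0.000000/1.5 = 0.0000
ω = 0 → v = (Δx·cos θ + Δy·sin θ)/dt = -0.5000

v = -0.5000, ω = 0.0000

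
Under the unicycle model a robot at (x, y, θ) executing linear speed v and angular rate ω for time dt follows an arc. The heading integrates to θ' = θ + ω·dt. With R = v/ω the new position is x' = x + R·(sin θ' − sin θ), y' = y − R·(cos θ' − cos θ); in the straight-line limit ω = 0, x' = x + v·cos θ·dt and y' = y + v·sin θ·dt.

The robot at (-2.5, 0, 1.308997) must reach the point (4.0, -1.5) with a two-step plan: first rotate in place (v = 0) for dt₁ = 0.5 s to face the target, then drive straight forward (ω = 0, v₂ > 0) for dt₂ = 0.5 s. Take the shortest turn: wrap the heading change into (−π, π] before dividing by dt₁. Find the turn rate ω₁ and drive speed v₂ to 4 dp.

heading to target = atan2(-1.5−0, 4−-2.5) = -0.2268
Δθ = wrap(-0.2268 − 1.3090) = -1.5358; ω₁ = Δθ/dt₁ = -3.0716
distance = √((4−-2.5)² + (-1.5−0)²) = 6.6708; v₂ = distance/dt₂ = 13.3417

ω₁ = -3.0716, v₂ = 13.3417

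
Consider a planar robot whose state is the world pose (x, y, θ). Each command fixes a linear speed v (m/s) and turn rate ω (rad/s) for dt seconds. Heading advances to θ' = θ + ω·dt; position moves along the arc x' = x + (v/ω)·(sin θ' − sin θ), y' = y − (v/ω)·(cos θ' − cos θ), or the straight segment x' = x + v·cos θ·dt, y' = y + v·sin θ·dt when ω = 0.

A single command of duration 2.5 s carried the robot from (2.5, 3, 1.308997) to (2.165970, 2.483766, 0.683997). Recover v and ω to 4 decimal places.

v = -0.2500, ω = -0.2500

Δθ = 0.683997 − 1.308997 = -0.625000
ω = Δθ/dt = -0.625000/2.5 = -0.2500
R = −Δy/(cos θ' − cos θ) = 1.0000
v = R·ω = 1.0000·-0.2500 = -0.2500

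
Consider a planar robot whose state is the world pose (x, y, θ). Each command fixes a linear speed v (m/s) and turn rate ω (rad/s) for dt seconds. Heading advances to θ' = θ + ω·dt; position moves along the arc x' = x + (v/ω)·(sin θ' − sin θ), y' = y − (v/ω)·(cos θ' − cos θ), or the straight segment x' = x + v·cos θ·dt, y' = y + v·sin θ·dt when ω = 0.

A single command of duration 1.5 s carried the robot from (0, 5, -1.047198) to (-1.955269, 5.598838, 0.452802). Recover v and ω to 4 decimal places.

v = -1.5000, ω = 1.0000

Δθ = 0.452802 − -1.047198 = 1.500000
ω = Δθ/dt = 1.500000/1.5 = 1.0000
R = Δx/(sin θ' − sin θ) = -1.5000
v = R·ω = -1.5000·1.0000 = -1.5000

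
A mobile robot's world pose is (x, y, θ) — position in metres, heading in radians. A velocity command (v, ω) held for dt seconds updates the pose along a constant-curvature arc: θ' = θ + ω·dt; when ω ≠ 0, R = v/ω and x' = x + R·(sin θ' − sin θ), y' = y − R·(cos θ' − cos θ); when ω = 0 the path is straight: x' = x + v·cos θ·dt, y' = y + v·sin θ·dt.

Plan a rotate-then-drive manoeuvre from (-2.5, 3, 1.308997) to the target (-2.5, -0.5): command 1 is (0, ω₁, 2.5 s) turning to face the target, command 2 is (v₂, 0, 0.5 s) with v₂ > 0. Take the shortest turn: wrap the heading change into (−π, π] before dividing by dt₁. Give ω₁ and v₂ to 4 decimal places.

heading to target = atan2(-0.5−3, -2.5−-2.5) = -1.5708
Δθ = wrap(-1.5708 − 1.3090) = -2.8798; ω₁ = Δθ/dt₁ = -1.1519
distance = √((-2.5−-2.5)² + (-0.5−3)²) = 3.5000; v₂ = distance/dt₂ = 7.0000

ω₁ = -1.1519, v₂ = 7.0000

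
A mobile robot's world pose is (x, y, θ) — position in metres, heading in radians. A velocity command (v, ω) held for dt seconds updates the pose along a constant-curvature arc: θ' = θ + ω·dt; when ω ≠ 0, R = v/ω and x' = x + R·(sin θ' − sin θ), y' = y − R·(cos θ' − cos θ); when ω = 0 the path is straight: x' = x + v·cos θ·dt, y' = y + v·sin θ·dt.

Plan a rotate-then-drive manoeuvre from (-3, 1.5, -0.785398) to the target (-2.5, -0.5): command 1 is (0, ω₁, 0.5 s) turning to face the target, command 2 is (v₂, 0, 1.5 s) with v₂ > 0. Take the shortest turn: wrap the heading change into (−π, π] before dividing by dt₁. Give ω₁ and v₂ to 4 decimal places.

heading to target = atan2(-0.5−1.5, -2.5−-3) = -1.3258
Δθ = wrap(-1.3258 − -0.7854) = -0.5404; ω₁ = Δθ/dt₁ = -1.0808
distance = √((-2.5−-3)² + (-0.5−1.5)²) = 2.0616; v₂ = distance/dt₂ = 1.3744

ω₁ = -1.0808, v₂ = 1.3744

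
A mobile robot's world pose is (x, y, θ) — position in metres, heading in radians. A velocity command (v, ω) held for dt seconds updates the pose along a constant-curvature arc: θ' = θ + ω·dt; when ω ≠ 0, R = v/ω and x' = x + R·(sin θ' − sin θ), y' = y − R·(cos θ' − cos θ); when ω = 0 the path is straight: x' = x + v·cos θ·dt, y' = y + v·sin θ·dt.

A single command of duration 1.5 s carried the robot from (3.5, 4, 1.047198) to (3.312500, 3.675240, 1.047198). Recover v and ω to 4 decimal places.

v = -0.2500, ω = 0.0000

Δθ = 1.047198 − 1.047198 = 0.000000
ω = Δθ/dt = 0.000000/1.5 = 0.0000
ω = 0 → v = (Δx·cos θ + Δy·sin θ)/dt = -0.2500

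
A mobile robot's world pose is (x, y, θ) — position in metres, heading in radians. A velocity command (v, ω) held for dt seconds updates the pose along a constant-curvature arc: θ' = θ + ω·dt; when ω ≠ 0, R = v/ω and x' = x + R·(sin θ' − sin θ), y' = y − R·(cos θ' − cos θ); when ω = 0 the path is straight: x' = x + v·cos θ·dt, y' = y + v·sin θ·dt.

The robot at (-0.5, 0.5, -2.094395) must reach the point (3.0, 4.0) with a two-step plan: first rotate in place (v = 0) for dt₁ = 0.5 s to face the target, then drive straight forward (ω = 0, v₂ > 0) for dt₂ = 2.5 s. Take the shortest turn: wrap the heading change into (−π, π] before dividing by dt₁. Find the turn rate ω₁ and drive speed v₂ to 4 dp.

ω₁ = 5.7596, v₂ = 1.9799

heading to target = atan2(4−0.5, 3−-0.5) = 0.7854
Δθ = wrap(0.7854 − -2.0944) = 2.8798; ω₁ = Δθ/dt₁ = 5.7596
distance = √((3−-0.5)² + (4−0.5)²) = 4.9497; v₂ = distance/dt₂ = 1.9799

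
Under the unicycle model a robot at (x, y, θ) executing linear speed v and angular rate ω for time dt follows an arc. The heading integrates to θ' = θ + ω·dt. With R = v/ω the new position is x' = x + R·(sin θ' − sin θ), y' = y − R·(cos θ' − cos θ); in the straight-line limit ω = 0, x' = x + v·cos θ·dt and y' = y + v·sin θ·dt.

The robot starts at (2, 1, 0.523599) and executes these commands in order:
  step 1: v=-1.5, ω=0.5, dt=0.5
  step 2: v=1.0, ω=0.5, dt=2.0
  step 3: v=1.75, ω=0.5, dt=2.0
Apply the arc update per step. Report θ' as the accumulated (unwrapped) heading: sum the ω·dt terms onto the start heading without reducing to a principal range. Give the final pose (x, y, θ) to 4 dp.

(-0.2037, 4.9425, 2.7736)

step 1: θ'=0.7736 (R=-3.0000) → pose (1.4039, 0.5481, 0.7736)
step 2: θ'=1.7736 (R=2.0000) → pose (1.9654, 2.3818, 1.7736)
step 3: θ'=2.7736 (R=3.5000) → pose (-0.2037, 4.9425, 2.7736)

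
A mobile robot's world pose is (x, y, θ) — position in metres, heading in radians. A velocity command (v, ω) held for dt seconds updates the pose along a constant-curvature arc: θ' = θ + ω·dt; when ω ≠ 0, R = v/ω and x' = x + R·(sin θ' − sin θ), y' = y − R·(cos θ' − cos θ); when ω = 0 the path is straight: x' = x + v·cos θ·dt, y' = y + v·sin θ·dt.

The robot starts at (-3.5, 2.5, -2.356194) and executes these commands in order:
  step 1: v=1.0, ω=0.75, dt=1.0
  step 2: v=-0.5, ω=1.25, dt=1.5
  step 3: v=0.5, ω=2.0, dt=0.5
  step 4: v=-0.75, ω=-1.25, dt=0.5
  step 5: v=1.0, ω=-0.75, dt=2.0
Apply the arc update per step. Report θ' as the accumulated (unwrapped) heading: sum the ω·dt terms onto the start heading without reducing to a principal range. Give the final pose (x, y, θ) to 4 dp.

(-2.6286, 1.6767, -0.8562)

step 1: θ'=-1.6062 (R=1.3333) → pose (-3.8897, 1.6044, -1.6062)
step 2: θ'=0.2688 (R=-0.4000) → pose (-4.3957, 2.0042, 0.2688)
step 3: θ'=1.2688 (R=0.2500) → pose (-4.2234, 2.1708, 1.2688)
step 4: θ'=0.6438 (R=0.6000) → pose (-4.4361, 1.8694, 0.6438)
step 5: θ'=-0.8562 (R=-1.3333) → pose (-2.6286, 1.6767, -0.8562)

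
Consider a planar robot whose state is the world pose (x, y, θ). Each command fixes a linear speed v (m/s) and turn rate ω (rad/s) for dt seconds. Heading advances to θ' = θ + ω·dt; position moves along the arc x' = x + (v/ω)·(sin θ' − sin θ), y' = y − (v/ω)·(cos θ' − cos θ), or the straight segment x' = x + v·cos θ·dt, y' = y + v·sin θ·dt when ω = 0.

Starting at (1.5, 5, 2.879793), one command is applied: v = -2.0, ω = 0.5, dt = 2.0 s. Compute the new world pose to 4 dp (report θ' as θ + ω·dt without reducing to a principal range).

θ' = 2.8798 + 0.5·2.0 = 3.8798
R = v/ω = -2.0/0.5 = -4.0000
x' = 1.5 + -4.0000·(sin 3.8798 − sin 2.8798) = 5.2271
y' = 5 − -4.0000·(cos 3.8798 − cos 2.8798) = 5.9050

(5.2271, 5.9050, 3.8798)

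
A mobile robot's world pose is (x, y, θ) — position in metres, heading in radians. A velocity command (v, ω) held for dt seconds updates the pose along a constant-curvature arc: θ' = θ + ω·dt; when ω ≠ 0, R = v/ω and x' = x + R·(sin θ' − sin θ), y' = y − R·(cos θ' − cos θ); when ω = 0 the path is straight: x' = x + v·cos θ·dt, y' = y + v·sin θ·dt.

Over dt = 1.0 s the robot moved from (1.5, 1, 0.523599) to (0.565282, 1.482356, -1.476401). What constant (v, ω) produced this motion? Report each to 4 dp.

v = -1.2500, ω = -2.0000

Δθ = -1.476401 − 0.523599 = -2.000000
ω = Δθ/dt = -2.000000/1.0 = -2.0000
R = Δx/(sin θ' − sin θ) = 0.6250
v = R·ω = 0.6250·-2.0000 = -1.2500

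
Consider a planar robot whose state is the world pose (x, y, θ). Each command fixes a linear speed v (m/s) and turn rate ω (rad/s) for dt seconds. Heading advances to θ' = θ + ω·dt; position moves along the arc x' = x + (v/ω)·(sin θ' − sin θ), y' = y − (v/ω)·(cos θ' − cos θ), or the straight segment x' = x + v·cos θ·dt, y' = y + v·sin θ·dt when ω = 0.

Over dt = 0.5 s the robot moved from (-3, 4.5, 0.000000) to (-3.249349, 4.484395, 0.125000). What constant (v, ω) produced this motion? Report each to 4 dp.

Δθ = 0.125000 − 0.000000 = 0.125000
ω = Δθ/dt = 0.125000/0.5 = 0.2500
R = Δx/(sin θ' − sin θ) = -2.0000
v = R·ω = -2.0000·0.2500 = -0.5000

v = -0.5000, ω = 0.2500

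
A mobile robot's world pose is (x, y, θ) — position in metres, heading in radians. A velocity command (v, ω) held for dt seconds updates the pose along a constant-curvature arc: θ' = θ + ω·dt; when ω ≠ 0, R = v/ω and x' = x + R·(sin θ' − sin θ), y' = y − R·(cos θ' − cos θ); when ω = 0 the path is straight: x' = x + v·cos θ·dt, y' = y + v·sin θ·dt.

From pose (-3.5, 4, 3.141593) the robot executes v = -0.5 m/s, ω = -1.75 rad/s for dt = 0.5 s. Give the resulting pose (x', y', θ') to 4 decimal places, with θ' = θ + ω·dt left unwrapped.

(-3.2807, 3.8974, 2.2666)

θ' = 3.1416 + -1.75·0.5 = 2.2666
R = v/ω = -0.5/-1.75 = 0.2857
x' = -3.5 + 0.2857·(sin 2.2666 − sin 3.1416) = -3.2807
y' = 4 − 0.2857·(cos 2.2666 − cos 3.1416) = 3.8974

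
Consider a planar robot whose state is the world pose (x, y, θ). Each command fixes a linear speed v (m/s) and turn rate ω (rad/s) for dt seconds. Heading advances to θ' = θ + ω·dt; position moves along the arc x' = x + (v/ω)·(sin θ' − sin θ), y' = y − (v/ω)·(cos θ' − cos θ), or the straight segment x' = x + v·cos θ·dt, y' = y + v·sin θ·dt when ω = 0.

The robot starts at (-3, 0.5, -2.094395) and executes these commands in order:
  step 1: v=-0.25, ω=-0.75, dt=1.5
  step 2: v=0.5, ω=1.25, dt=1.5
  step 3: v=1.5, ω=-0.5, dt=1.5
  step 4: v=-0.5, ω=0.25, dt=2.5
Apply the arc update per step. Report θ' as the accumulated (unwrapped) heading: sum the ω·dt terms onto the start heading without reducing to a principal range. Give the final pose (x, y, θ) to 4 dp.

(-3.1740, -0.7939, -1.4694)

step 1: θ'=-3.2194 (R=0.3333) → pose (-2.6854, 0.6657, -3.2194)
step 2: θ'=-1.3444 (R=0.4000) → pose (-3.1063, 0.1771, -1.3444)
step 3: θ'=-2.0944 (R=-3.0000) → pose (-3.4317, -1.9963, -2.0944)
step 4: θ'=-1.4694 (R=-2.0000) → pose (-3.1740, -0.7939, -1.4694)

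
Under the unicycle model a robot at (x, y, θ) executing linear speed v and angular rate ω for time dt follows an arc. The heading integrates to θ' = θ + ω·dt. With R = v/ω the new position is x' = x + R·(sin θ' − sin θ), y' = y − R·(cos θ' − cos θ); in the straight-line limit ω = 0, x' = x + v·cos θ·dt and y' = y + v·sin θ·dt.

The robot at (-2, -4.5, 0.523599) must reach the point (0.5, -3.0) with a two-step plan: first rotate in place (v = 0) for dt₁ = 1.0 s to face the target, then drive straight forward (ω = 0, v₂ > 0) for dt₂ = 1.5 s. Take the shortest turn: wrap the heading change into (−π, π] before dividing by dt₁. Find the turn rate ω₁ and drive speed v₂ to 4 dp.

ω₁ = 0.0168, v₂ = 1.9437

heading to target = atan2(-3−-4.5, 0.5−-2) = 0.5404
Δθ = wrap(0.5404 − 0.5236) = 0.0168; ω₁ = Δθ/dt₁ = 0.0168
distance = √((0.5−-2)² + (-3−-4.5)²) = 2.9155; v₂ = distance/dt₂ = 1.9437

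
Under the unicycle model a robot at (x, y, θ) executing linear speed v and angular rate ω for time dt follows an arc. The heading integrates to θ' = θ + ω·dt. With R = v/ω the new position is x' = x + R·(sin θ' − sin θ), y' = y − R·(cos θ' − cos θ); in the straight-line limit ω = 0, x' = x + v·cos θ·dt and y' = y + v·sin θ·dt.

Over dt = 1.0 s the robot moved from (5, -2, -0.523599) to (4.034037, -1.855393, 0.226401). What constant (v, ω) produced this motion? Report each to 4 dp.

v = -1.0000, ω = 0.7500

Δθ = 0.226401 − -0.523599 = 0.750000
ω = Δθ/dt = 0.750000/1.0 = 0.7500
R = Δx/(sin θ' − sin θ) = -1.3333
v = R·ω = -1.3333·0.7500 = -1.0000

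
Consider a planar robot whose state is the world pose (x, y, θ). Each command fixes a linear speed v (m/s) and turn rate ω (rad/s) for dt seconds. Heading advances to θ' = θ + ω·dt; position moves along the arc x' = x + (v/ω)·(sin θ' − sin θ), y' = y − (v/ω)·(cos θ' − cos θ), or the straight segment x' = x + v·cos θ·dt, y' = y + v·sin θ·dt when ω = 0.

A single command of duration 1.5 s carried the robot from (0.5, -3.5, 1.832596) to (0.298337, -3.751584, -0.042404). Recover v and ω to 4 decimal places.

Δθ = -0.042404 − 1.832596 = -1.875000
ω = Δθ/dt = -1.875000/1.5 = -1.2500
R = −Δy/(cos θ' − cos θ) = 0.2000
v = R·ω = 0.2000·-1.2500 = -0.2500

v = -0.2500, ω = -1.2500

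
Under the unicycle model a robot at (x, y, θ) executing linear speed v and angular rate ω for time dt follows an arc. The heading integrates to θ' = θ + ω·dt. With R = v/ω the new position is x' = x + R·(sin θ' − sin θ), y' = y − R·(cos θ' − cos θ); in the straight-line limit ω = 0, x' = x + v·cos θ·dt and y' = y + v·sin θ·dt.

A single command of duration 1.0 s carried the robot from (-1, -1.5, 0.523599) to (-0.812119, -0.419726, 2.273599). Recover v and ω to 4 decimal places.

Δθ = 2.273599 − 0.523599 = 1.750000
ω = Δθ/dt = 1.750000/1.0 = 1.7500
R = −Δy/(cos θ' − cos θ) = 0.7143
v = R·ω = 0.7143·1.7500 = 1.2500

v = 1.2500, ω = 1.7500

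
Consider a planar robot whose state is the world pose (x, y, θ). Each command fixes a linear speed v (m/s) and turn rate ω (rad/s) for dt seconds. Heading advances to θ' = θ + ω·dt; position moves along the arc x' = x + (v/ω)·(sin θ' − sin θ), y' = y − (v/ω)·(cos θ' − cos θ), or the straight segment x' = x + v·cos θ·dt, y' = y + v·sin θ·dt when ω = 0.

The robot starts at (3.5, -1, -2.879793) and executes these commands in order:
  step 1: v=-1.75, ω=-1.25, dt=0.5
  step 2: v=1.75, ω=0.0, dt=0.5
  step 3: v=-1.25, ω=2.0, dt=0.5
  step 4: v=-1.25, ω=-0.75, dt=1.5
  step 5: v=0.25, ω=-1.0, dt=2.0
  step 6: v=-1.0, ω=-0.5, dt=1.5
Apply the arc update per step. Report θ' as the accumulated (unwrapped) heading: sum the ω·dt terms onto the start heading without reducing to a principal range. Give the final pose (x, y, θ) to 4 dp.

(4.4649, -0.5024, -6.3798)

step 1: θ'=-3.5048 (R=1.4000) → pose (4.3597, -1.0436, -3.5048)
step 2: θ'=-3.5048 (straight) → pose (3.5418, -0.7328, -3.5048)
step 3: θ'=-2.5048 (R=-0.6250) → pose (4.1355, -0.6510, -2.5048)
step 4: θ'=-3.6298 (R=1.6667) → pose (5.9083, -0.5191, -3.6298)
step 5: θ'=-5.6298 (R=-0.2500) → pose (5.8735, -0.0998, -5.6298)
step 6: θ'=-6.3798 (R=2.0000) → pose (4.4649, -0.5024, -6.3798)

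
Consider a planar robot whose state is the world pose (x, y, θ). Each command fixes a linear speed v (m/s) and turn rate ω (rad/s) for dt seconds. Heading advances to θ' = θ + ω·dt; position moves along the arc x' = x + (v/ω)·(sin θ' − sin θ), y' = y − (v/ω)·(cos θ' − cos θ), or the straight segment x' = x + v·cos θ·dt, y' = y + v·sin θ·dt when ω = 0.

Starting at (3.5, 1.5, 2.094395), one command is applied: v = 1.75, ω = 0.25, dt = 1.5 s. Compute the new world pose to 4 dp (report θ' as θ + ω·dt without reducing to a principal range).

(1.7968, 3.4772, 2.4694)

θ' = 2.0944 + 0.25·1.5 = 2.4694
R = v/ω = 1.75/0.25 = 7.0000
x' = 3.5 + 7.0000·(sin 2.4694 − sin 2.0944) = 1.7968
y' = 1.5 − 7.0000·(cos 2.4694 − cos 2.0944) = 3.4772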